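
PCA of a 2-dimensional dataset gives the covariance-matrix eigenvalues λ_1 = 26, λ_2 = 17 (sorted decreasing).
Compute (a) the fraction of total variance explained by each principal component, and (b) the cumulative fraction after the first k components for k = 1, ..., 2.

Step 1 — total variance = trace(Sigma) = Σ λ_i = 26 + 17 = 43.

Step 2 — fraction explained by component i = λ_i / Σ λ:
  PC1: 26/43 = 0.6047
  PC2: 17/43 = 0.3953

Step 3 — cumulative fraction after k components = (λ_1 + ... + λ_k) / Σ λ:
  k = 1: 26/43 = 0.6047
  k = 2: (26 + 17)/43 = 43/43 = 1

Summary (fraction, with percent):

explained: PC1 0.6047 (60.47%), PC2 0.3953 (39.53%);  cumulative: 0.6047, 1


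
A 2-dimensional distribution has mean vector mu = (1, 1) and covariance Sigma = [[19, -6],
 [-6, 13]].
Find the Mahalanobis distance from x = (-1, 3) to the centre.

Step 1 — centre the observation: (x - mu) = (-2, 2).

Step 2 — invert Sigma. det(Sigma) = 19·13 - (-6)² = 211.
  Sigma^{-1} = (1/det) · [[d, -b], [-b, a]] = [[0.0616, 0.0284],
 [0.0284, 0.09]].

Step 3 — form the quadratic (x - mu)^T · Sigma^{-1} · (x - mu):
  Sigma^{-1} · (x - mu) = (-0.0664, 0.1232).
  (x - mu)^T · [Sigma^{-1} · (x - mu)] = (-2)·(-0.0664) + (2)·(0.1232) = 0.3791.

Step 4 — take square root: d = √(0.3791) ≈ 0.6157.

d(x, mu) = √(0.3791) ≈ 0.6157


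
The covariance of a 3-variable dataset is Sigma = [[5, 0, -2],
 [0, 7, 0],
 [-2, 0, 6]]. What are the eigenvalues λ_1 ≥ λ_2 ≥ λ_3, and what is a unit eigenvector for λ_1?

Step 1 — characteristic polynomial p(λ) = det(λI - Sigma) = λ³ - tr·λ² + c_1·λ - det, where tr = trace, c_1 = sum of the principal 2×2 minors, det = det(Sigma):
  tr = 5 + 7 + 6 = 18,
  c_1 = (5·7 - (0)²) + (5·6 - (-2)²) + (7·6 - (0)²) = 35 + 26 + 42 = 103,
  det = 5·(7·6 - (0)²) - (0)·((0)·6 - (0)·(-2)) + (-2)·((0)·(0) - 7·(-2)) = 5·(42) - (0)·(0) + (-2)·(14) = 182.
  So p(λ) = λ³ - 18λ² + 103λ - 182.
Step 2 — look for an integer root (rational root theorem: any rational root is an integer divisor of 182). Testing λ = 7:
  p(7) = 343 - 882 + 721 - 182 = 0  ✓
  Dividing out (λ - 7): p(λ) = (λ - 7)(λ² - 11λ + 26).
Step 3 — remaining eigenvalues from the quadratic λ² - 11λ + 26 = 0:
  Δ = 11² - 4·26 = 121 - 104 = 17,  λ = (11 ± √17)/2 = (11 ± 4.1231)/2 ≈ 7.5616 or 3.4384.
  Sorted: λ_1 = 7.5616,  λ_2 = 7,  λ_3 = 3.4384  (check: sum = 18 = tr ✓).

Step 4 — unit eigenvector for λ_1 ≈ 7.5616: v spans the null space of (Sigma - λ_1 I), whose rows are
  r_1 = (-2.5616, 0, -2),  r_2 = (0, -0.5616, 0),  r_3 = (-2, 0, -1.5616).
  v is orthogonal to every row, so take v ∝ r_1 × r_2 = ((0)·(0) - (-2)·(-0.5616), (-2)·(0) - (-2.5616)·(0), (-2.5616)·(-0.5616) - (0)·(0)) ≈ (-1.1231, 0, 1.4384).
  Rescale (multiply by -1 so the first nonzero entry is positive): u = (1.1231, 0, -1.4384).
  ||u|| = √((1.1231)² + (0)² + (-1.4384)²) = √(3.3305) ≈ 1.825,  v_1 = u/||u|| ≈ (0.6154, 0, -0.7882) (||v_1|| = 1).

λ_1 = 7.5616,  λ_2 = 7,  λ_3 = 3.4384;  v_1 ≈ (0.6154, 0, -0.7882)


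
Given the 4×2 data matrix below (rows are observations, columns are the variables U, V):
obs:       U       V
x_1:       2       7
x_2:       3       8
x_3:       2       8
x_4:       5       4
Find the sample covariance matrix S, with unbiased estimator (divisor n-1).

Step 1 — column means:
  mean(U) = (2 + 3 + 2 + 5) / 4 = 12/4 = 3
  mean(V) = (7 + 8 + 8 + 4) / 4 = 27/4 = 6.75

Step 2 — sample covariance S[i,j] = (1/(n-1)) · Σ_k (x_{k,i} - mean_i) · (x_{k,j} - mean_j), with n-1 = 3.
  S[U,U] = ((-1)·(-1) + (0)·(0) + (-1)·(-1) + (2)·(2)) / 3 = 6/3 = 2
  S[U,V] = ((-1)·(0.25) + (0)·(1.25) + (-1)·(1.25) + (2)·(-2.75)) / 3 = -7/3 = -2.3333
  S[V,V] = ((0.25)·(0.25) + (1.25)·(1.25) + (1.25)·(1.25) + (-2.75)·(-2.75)) / 3 = 10.75/3 = 3.5833

S is symmetric (S[j,i] = S[i,j]). Assembling:

S = [[2, -2.3333],
 [-2.3333, 3.5833]]


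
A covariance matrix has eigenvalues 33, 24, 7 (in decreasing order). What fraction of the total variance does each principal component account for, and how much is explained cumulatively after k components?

Step 1 — total variance = trace(Sigma) = Σ λ_i = 33 + 24 + 7 = 64.

Step 2 — fraction explained by component i = λ_i / Σ λ:
  PC1: 33/64 = 0.5156
  PC2: 24/64 = 0.375
  PC3: 7/64 = 0.1094

Step 3 — cumulative fraction after k components = (λ_1 + ... + λ_k) / Σ λ:
  k = 1: 33/64 = 0.5156
  k = 2: (33 + 24)/64 = 57/64 = 0.8906
  k = 3: (33 + 24 + 7)/64 = 64/64 = 1

Summary (fraction, with percent):

explained: PC1 0.5156 (51.56%), PC2 0.375 (37.5%), PC3 0.1094 (10.94%);  cumulative: 0.5156, 0.8906, 1


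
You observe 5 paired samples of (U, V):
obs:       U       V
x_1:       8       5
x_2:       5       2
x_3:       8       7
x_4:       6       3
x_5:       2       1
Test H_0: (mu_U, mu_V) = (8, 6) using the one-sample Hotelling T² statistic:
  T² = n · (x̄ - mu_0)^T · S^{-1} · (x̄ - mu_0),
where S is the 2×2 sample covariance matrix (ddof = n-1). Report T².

Step 1 — sample mean vector:
  mean(U) = (8 + 5 + 8 + 6 + 2) / 5 = 29/5 = 5.8
  mean(V) = (5 + 2 + 7 + 3 + 1) / 5 = 18/5 = 3.6
  x̄ = (5.8, 3.6),  deviation x̄ - mu_0 = (5.8, 3.6) - (8, 6) = (-2.2, -2.4).

Step 2 — sample covariance matrix, S[i,j] = (1/(n-1)) · Σ_k (x_{k,i} - mean_i) · (x_{k,j} - mean_j), divisor n-1 = 4:
  S[U,U] = ((2.2)·(2.2) + (-0.8)·(-0.8) + (2.2)·(2.2) + (0.2)·(0.2) + (-3.8)·(-3.8)) / 4 = 24.8/4 = 6.2
  S[U,V] = ((2.2)·(1.4) + (-0.8)·(-1.6) + (2.2)·(3.4) + (0.2)·(-0.6) + (-3.8)·(-2.6)) / 4 = 21.6/4 = 5.4
  S[V,V] = ((1.4)·(1.4) + (-1.6)·(-1.6) + (3.4)·(3.4) + (-0.6)·(-0.6) + (-2.6)·(-2.6)) / 4 = 23.2/4 = 5.8
  S = [[6.2, 5.4],
 [5.4, 5.8]].

Step 3 — invert S. det(S) = 6.2·5.8 - (5.4)² = 6.8.
  S^{-1} = (1/det) · [[d, -b], [-b, a]] = [[0.8529, -0.7941],
 [-0.7941, 0.9118]].

Step 4 — quadratic form (x̄ - mu_0)^T · S^{-1} · (x̄ - mu_0):
  S^{-1} · (x̄ - mu_0) = (0.0294, -0.4412),
  (x̄ - mu_0)^T · [...] = (-2.2)·(0.0294) + (-2.4)·(-0.4412) = 0.9941.

Step 5 — scale by n: T² = 5 · 0.9941 = 4.9706.

T² ≈ 4.9706


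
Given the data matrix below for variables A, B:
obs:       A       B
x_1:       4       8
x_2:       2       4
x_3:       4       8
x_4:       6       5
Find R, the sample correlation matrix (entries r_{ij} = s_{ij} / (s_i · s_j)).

Step 1 — column means:
  mean(A) = (4 + 2 + 4 + 6) / 4 = 16/4 = 4
  mean(B) = (8 + 4 + 8 + 5) / 4 = 25/4 = 6.25

Step 2 — sample variances and covariances s[i,j] = (1/(n-1)) · Σ_k (x_{k,i} - mean_i) · (x_{k,j} - mean_j), with n-1 = 3:
  s[A,A] = ((0)·(0) + (-2)·(-2) + (0)·(0) + (2)·(2)) / 3 = 8/3 = 2.6667
  s[A,B] = ((0)·(1.75) + (-2)·(-2.25) + (0)·(1.75) + (2)·(-1.25)) / 3 = 2/3 = 0.6667
  s[B,B] = ((1.75)·(1.75) + (-2.25)·(-2.25) + (1.75)·(1.75) + (-1.25)·(-1.25)) / 3 = 12.75/3 = 4.25
  Sample standard deviations s_i = √(s[i,i]):
  s(A) = √(2.6667) = 1.633
  s(B) = √(4.25) = 2.0616

Step 3 — r_{ij} = s_{ij} / (s_i · s_j):
  r[A,A] = 1 (diagonal).
  r[A,B] = 0.6667 / (1.633 · 2.0616) = 0.6667 / 3.3665 = 0.198
  r[B,B] = 1 (diagonal).

R is symmetric with unit diagonal. Assembling:

R = [[1, 0.198],
 [0.198, 1]]


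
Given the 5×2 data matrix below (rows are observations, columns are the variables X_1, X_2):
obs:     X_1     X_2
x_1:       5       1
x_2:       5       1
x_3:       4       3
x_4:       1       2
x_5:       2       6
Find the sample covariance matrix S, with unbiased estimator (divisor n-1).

Step 1 — column means:
  mean(X_1) = (5 + 5 + 4 + 1 + 2) / 5 = 17/5 = 3.4
  mean(X_2) = (1 + 1 + 3 + 2 + 6) / 5 = 13/5 = 2.6

Step 2 — sample covariance S[i,j] = (1/(n-1)) · Σ_k (x_{k,i} - mean_i) · (x_{k,j} - mean_j), with n-1 = 4.
  S[X_1,X_1] = ((1.6)·(1.6) + (1.6)·(1.6) + (0.6)·(0.6) + (-2.4)·(-2.4) + (-1.4)·(-1.4)) / 4 = 13.2/4 = 3.3
  S[X_1,X_2] = ((1.6)·(-1.6) + (1.6)·(-1.6) + (0.6)·(0.4) + (-2.4)·(-0.6) + (-1.4)·(3.4)) / 4 = -8.2/4 = -2.05
  S[X_2,X_2] = ((-1.6)·(-1.6) + (-1.6)·(-1.6) + (0.4)·(0.4) + (-0.6)·(-0.6) + (3.4)·(3.4)) / 4 = 17.2/4 = 4.3

S is symmetric (S[j,i] = S[i,j]). Assembling:

S = [[3.3, -2.05],
 [-2.05, 4.3]]


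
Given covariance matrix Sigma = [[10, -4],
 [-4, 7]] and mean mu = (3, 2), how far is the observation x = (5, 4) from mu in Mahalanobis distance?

Step 1 — centre the observation: (x - mu) = (2, 2).

Step 2 — invert Sigma. det(Sigma) = 10·7 - (-4)² = 54.
  Sigma^{-1} = (1/det) · [[d, -b], [-b, a]] = [[0.1296, 0.0741],
 [0.0741, 0.1852]].

Step 3 — form the quadratic (x - mu)^T · Sigma^{-1} · (x - mu):
  Sigma^{-1} · (x - mu) = (0.4074, 0.5185).
  (x - mu)^T · [Sigma^{-1} · (x - mu)] = (2)·(0.4074) + (2)·(0.5185) = 1.8519.

Step 4 — take square root: d = √(1.8519) ≈ 1.3608.

d(x, mu) = √(1.8519) ≈ 1.3608


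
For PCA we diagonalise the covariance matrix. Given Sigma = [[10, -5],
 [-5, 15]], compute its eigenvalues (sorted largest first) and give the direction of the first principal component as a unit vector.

Step 1 — characteristic polynomial of 2×2 Sigma:
  det(Sigma - λI) = λ² - trace · λ + det = 0.
  trace = 10 + 15 = 25, det = 10·15 - (-5)² = 125.
Step 2 — discriminant:
  Δ = trace² - 4·det = 625 - 500 = 125.
Step 3 — eigenvalues:
  λ = (trace ± √Δ)/2 = (25 ± 11.1803)/2,
  λ_1 = 18.0902,  λ_2 = 6.9098.

Step 4 — unit eigenvector for λ_1: solve (Sigma - λ_1 I)v = 0. First row:
  (10 - 18.0902)·v_x + (-5)·v_y = 0, i.e. (-8.0902)·v_x + (-5)·v_y = 0,
  so v ∝ (b, λ_1 - a) = (-5, 8.0902); multiply by -1 so the first entry is positive: u = (5, -8.0902).
  ||u|| = √((5)² + (-8.0902)²) = √(90.4508) ≈ 9.5106,
  v_1 = u/||u|| ≈ (0.5257, -0.8507) (||v_1|| = 1).

λ_1 = 18.0902,  λ_2 = 6.9098;  v_1 ≈ (0.5257, -0.8507)


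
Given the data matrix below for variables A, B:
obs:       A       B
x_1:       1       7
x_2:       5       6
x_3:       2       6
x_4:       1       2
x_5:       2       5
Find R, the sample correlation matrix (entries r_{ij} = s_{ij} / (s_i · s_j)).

Step 1 — column means:
  mean(A) = (1 + 5 + 2 + 1 + 2) / 5 = 11/5 = 2.2
  mean(B) = (7 + 6 + 6 + 2 + 5) / 5 = 26/5 = 5.2

Step 2 — sample variances and covariances s[i,j] = (1/(n-1)) · Σ_k (x_{k,i} - mean_i) · (x_{k,j} - mean_j), with n-1 = 4:
  s[A,A] = ((-1.2)·(-1.2) + (2.8)·(2.8) + (-0.2)·(-0.2) + (-1.2)·(-1.2) + (-0.2)·(-0.2)) / 4 = 10.8/4 = 2.7
  s[A,B] = ((-1.2)·(1.8) + (2.8)·(0.8) + (-0.2)·(0.8) + (-1.2)·(-3.2) + (-0.2)·(-0.2)) / 4 = 3.8/4 = 0.95
  s[B,B] = ((1.8)·(1.8) + (0.8)·(0.8) + (0.8)·(0.8) + (-3.2)·(-3.2) + (-0.2)·(-0.2)) / 4 = 14.8/4 = 3.7
  Sample standard deviations s_i = √(s[i,i]):
  s(A) = √(2.7) = 1.6432
  s(B) = √(3.7) = 1.9235

Step 3 — r_{ij} = s_{ij} / (s_i · s_j):
  r[A,A] = 1 (diagonal).
  r[A,B] = 0.95 / (1.6432 · 1.9235) = 0.95 / 3.1607 = 0.3006
  r[B,B] = 1 (diagonal).

R is symmetric with unit diagonal. Assembling:

R = [[1, 0.3006],
 [0.3006, 1]]


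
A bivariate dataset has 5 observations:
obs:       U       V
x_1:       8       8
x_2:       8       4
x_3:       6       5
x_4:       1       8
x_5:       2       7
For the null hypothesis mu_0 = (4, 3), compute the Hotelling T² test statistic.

Step 1 — sample mean vector:
  mean(U) = (8 + 8 + 6 + 1 + 2) / 5 = 25/5 = 5
  mean(V) = (8 + 4 + 5 + 8 + 7) / 5 = 32/5 = 6.4
  x̄ = (5, 6.4),  deviation x̄ - mu_0 = (5, 6.4) - (4, 3) = (1, 3.4).

Step 2 — sample covariance matrix, S[i,j] = (1/(n-1)) · Σ_k (x_{k,i} - mean_i) · (x_{k,j} - mean_j), divisor n-1 = 4:
  S[U,U] = ((3)·(3) + (3)·(3) + (1)·(1) + (-4)·(-4) + (-3)·(-3)) / 4 = 44/4 = 11
  S[U,V] = ((3)·(1.6) + (3)·(-2.4) + (1)·(-1.4) + (-4)·(1.6) + (-3)·(0.6)) / 4 = -12/4 = -3
  S[V,V] = ((1.6)·(1.6) + (-2.4)·(-2.4) + (-1.4)·(-1.4) + (1.6)·(1.6) + (0.6)·(0.6)) / 4 = 13.2/4 = 3.3
  S = [[11, -3],
 [-3, 3.3]].

Step 3 — invert S. det(S) = 11·3.3 - (-3)² = 27.3.
  S^{-1} = (1/det) · [[d, -b], [-b, a]] = [[0.1209, 0.1099],
 [0.1099, 0.4029]].

Step 4 — quadratic form (x̄ - mu_0)^T · S^{-1} · (x̄ - mu_0):
  S^{-1} · (x̄ - mu_0) = (0.4945, 1.4799),
  (x̄ - mu_0)^T · [...] = (1)·(0.4945) + (3.4)·(1.4799) = 5.526.

Step 5 — scale by n: T² = 5 · 5.526 = 27.63.

T² ≈ 27.63


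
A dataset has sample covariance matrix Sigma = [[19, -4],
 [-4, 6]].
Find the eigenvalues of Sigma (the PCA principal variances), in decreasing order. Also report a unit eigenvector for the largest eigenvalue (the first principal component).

Step 1 — characteristic polynomial of 2×2 Sigma:
  det(Sigma - λI) = λ² - trace · λ + det = 0.
  trace = 19 + 6 = 25, det = 19·6 - (-4)² = 98.
Step 2 — discriminant:
  Δ = trace² - 4·det = 625 - 392 = 233.
Step 3 — eigenvalues:
  λ = (trace ± √Δ)/2 = (25 ± 15.2643)/2,
  λ_1 = 20.1322,  λ_2 = 4.8678.

Step 4 — unit eigenvector for λ_1: solve (Sigma - λ_1 I)v = 0. First row:
  (19 - 20.1322)·v_x + (-4)·v_y = 0, i.e. (-1.1322)·v_x + (-4)·v_y = 0,
  so v ∝ (b, λ_1 - a) = (-4, 1.1322); multiply by -1 so the first entry is positive: u = (4, -1.1322).
  ||u|| = √((4)² + (-1.1322)²) = √(17.2818) ≈ 4.1571,
  v_1 = u/||u|| ≈ (0.9622, -0.2723) (||v_1|| = 1).

λ_1 = 20.1322,  λ_2 = 4.8678;  v_1 ≈ (0.9622, -0.2723)


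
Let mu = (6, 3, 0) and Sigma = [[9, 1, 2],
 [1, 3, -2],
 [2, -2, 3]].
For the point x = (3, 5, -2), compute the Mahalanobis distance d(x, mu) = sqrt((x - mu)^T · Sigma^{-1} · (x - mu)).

Step 1 — centre the observation: (x - mu) = (-3, 2, -2).

Step 2 — invert Sigma (cofactor / det for 3×3, or solve directly):
  Sigma^{-1} = [[0.2273, -0.3182, -0.3636],
 [-0.3182, 1.0455, 0.9091],
 [-0.3636, 0.9091, 1.1818]].

Step 3 — form the quadratic (x - mu)^T · Sigma^{-1} · (x - mu):
  Sigma^{-1} · (x - mu) = (-0.5909, 1.2273, 0.5455).
  (x - mu)^T · [Sigma^{-1} · (x - mu)] = (-3)·(-0.5909) + (2)·(1.2273) + (-2)·(0.5455) = 3.1364.

Step 4 — take square root: d = √(3.1364) ≈ 1.771.

d(x, mu) = √(3.1364) ≈ 1.771


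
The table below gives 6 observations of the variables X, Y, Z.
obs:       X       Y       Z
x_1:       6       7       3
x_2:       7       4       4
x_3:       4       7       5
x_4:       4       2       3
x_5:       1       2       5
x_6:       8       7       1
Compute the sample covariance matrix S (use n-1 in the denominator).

Step 1 — column means:
  mean(X) = (6 + 7 + 4 + 4 + 1 + 8) / 6 = 30/6 = 5
  mean(Y) = (7 + 4 + 7 + 2 + 2 + 7) / 6 = 29/6 = 4.8333
  mean(Z) = (3 + 4 + 5 + 3 + 5 + 1) / 6 = 21/6 = 3.5

Step 2 — sample covariance S[i,j] = (1/(n-1)) · Σ_k (x_{k,i} - mean_i) · (x_{k,j} - mean_j), with n-1 = 5.
  S[X,X] = ((1)·(1) + (2)·(2) + (-1)·(-1) + (-1)·(-1) + (-4)·(-4) + (3)·(3)) / 5 = 32/5 = 6.4
  S[X,Y] = ((1)·(2.1667) + (2)·(-0.8333) + (-1)·(2.1667) + (-1)·(-2.8333) + (-4)·(-2.8333) + (3)·(2.1667)) / 5 = 19/5 = 3.8
  S[X,Z] = ((1)·(-0.5) + (2)·(0.5) + (-1)·(1.5) + (-1)·(-0.5) + (-4)·(1.5) + (3)·(-2.5)) / 5 = -14/5 = -2.8
  S[Y,Y] = ((2.1667)·(2.1667) + (-0.8333)·(-0.8333) + (2.1667)·(2.1667) + (-2.8333)·(-2.8333) + (-2.8333)·(-2.8333) + (2.1667)·(2.1667)) / 5 = 30.8333/5 = 6.1667
  S[Y,Z] = ((2.1667)·(-0.5) + (-0.8333)·(0.5) + (2.1667)·(1.5) + (-2.8333)·(-0.5) + (-2.8333)·(1.5) + (2.1667)·(-2.5)) / 5 = -6.5/5 = -1.3
  S[Z,Z] = ((-0.5)·(-0.5) + (0.5)·(0.5) + (1.5)·(1.5) + (-0.5)·(-0.5) + (1.5)·(1.5) + (-2.5)·(-2.5)) / 5 = 11.5/5 = 2.3

S is symmetric (S[j,i] = S[i,j]). Assembling:

S = [[6.4, 3.8, -2.8],
 [3.8, 6.1667, -1.3],
 [-2.8, -1.3, 2.3]]


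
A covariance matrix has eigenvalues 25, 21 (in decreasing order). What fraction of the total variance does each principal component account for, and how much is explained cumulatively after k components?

Step 1 — total variance = trace(Sigma) = Σ λ_i = 25 + 21 = 46.

Step 2 — fraction explained by component i = λ_i / Σ λ:
  PC1: 25/46 = 0.5435
  PC2: 21/46 = 0.4565

Step 3 — cumulative fraction after k components = (λ_1 + ... + λ_k) / Σ λ:
  k = 1: 25/46 = 0.5435
  k = 2: (25 + 21)/46 = 46/46 = 1

Summary (fraction, with percent):

explained: PC1 0.5435 (54.35%), PC2 0.4565 (45.65%);  cumulative: 0.5435, 1


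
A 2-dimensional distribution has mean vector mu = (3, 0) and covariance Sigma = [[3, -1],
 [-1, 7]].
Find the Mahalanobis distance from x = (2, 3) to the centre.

Step 1 — centre the observation: (x - mu) = (-1, 3).

Step 2 — invert Sigma. det(Sigma) = 3·7 - (-1)² = 20.
  Sigma^{-1} = (1/det) · [[d, -b], [-b, a]] = [[0.35, 0.05],
 [0.05, 0.15]].

Step 3 — form the quadratic (x - mu)^T · Sigma^{-1} · (x - mu):
  Sigma^{-1} · (x - mu) = (-0.2, 0.4).
  (x - mu)^T · [Sigma^{-1} · (x - mu)] = (-1)·(-0.2) + (3)·(0.4) = 1.4.

Step 4 — take square root: d = √(1.4) ≈ 1.1832.

d(x, mu) = √(1.4) ≈ 1.1832


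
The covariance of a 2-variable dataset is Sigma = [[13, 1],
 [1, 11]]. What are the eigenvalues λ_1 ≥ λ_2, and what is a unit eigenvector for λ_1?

Step 1 — characteristic polynomial of 2×2 Sigma:
  det(Sigma - λI) = λ² - trace · λ + det = 0.
  trace = 13 + 11 = 24, det = 13·11 - (1)² = 142.
Step 2 — discriminant:
  Δ = trace² - 4·det = 576 - 568 = 8.
Step 3 — eigenvalues:
  λ = (trace ± √Δ)/2 = (24 ± 2.8284)/2,
  λ_1 = 13.4142,  λ_2 = 10.5858.

Step 4 — unit eigenvector for λ_1: solve (Sigma - λ_1 I)v = 0. First row:
  (13 - 13.4142)·v_x + (1)·v_y = 0, i.e. (-0.4142)·v_x + (1)·v_y = 0,
  so v ∝ (b, λ_1 - a) = (1, 0.4142) = u.
  ||u|| = √((1)² + (0.4142)²) = √(1.1716) ≈ 1.0824,
  v_1 = u/||u|| ≈ (0.9239, 0.3827) (||v_1|| = 1).

λ_1 = 13.4142,  λ_2 = 10.5858;  v_1 ≈ (0.9239, 0.3827)


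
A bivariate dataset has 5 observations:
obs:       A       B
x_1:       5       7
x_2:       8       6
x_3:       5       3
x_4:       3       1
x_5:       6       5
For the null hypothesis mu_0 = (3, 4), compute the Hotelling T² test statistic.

Step 1 — sample mean vector:
  mean(A) = (5 + 8 + 5 + 3 + 6) / 5 = 27/5 = 5.4
  mean(B) = (7 + 6 + 3 + 1 + 5) / 5 = 22/5 = 4.4
  x̄ = (5.4, 4.4),  deviation x̄ - mu_0 = (5.4, 4.4) - (3, 4) = (2.4, 0.4).

Step 2 — sample covariance matrix, S[i,j] = (1/(n-1)) · Σ_k (x_{k,i} - mean_i) · (x_{k,j} - mean_j), divisor n-1 = 4:
  S[A,A] = ((-0.4)·(-0.4) + (2.6)·(2.6) + (-0.4)·(-0.4) + (-2.4)·(-2.4) + (0.6)·(0.6)) / 4 = 13.2/4 = 3.3
  S[A,B] = ((-0.4)·(2.6) + (2.6)·(1.6) + (-0.4)·(-1.4) + (-2.4)·(-3.4) + (0.6)·(0.6)) / 4 = 12.2/4 = 3.05
  S[B,B] = ((2.6)·(2.6) + (1.6)·(1.6) + (-1.4)·(-1.4) + (-3.4)·(-3.4) + (0.6)·(0.6)) / 4 = 23.2/4 = 5.8
  S = [[3.3, 3.05],
 [3.05, 5.8]].

Step 3 — invert S. det(S) = 3.3·5.8 - (3.05)² = 9.8375.
  S^{-1} = (1/det) · [[d, -b], [-b, a]] = [[0.5896, -0.31],
 [-0.31, 0.3355]].

Step 4 — quadratic form (x̄ - mu_0)^T · S^{-1} · (x̄ - mu_0):
  S^{-1} · (x̄ - mu_0) = (1.291, -0.6099),
  (x̄ - mu_0)^T · [...] = (2.4)·(1.291) + (0.4)·(-0.6099) = 2.8544.

Step 5 — scale by n: T² = 5 · 2.8544 = 14.2719.

T² ≈ 14.2719


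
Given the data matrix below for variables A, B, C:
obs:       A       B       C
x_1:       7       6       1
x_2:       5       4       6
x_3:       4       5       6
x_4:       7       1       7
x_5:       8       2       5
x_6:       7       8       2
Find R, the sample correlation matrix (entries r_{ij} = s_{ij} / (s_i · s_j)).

Step 1 — column means:
  mean(A) = (7 + 5 + 4 + 7 + 8 + 7) / 6 = 38/6 = 6.3333
  mean(B) = (6 + 4 + 5 + 1 + 2 + 8) / 6 = 26/6 = 4.3333
  mean(C) = (1 + 6 + 6 + 7 + 5 + 2) / 6 = 27/6 = 4.5

Step 2 — sample variances and covariances s[i,j] = (1/(n-1)) · Σ_k (x_{k,i} - mean_i) · (x_{k,j} - mean_j), with n-1 = 5:
  s[A,A] = ((0.6667)·(0.6667) + (-1.3333)·(-1.3333) + (-2.3333)·(-2.3333) + (0.6667)·(0.6667) + (1.6667)·(1.6667) + (0.6667)·(0.6667)) / 5 = 11.3333/5 = 2.2667
  s[A,B] = ((0.6667)·(1.6667) + (-1.3333)·(-0.3333) + (-2.3333)·(0.6667) + (0.6667)·(-3.3333) + (1.6667)·(-2.3333) + (0.6667)·(3.6667)) / 5 = -3.6667/5 = -0.7333
  s[A,C] = ((0.6667)·(-3.5) + (-1.3333)·(1.5) + (-2.3333)·(1.5) + (0.6667)·(2.5) + (1.6667)·(0.5) + (0.6667)·(-2.5)) / 5 = -7/5 = -1.4
  s[B,B] = ((1.6667)·(1.6667) + (-0.3333)·(-0.3333) + (0.6667)·(0.6667) + (-3.3333)·(-3.3333) + (-2.3333)·(-2.3333) + (3.6667)·(3.6667)) / 5 = 33.3333/5 = 6.6667
  s[B,C] = ((1.6667)·(-3.5) + (-0.3333)·(1.5) + (0.6667)·(1.5) + (-3.3333)·(2.5) + (-2.3333)·(0.5) + (3.6667)·(-2.5)) / 5 = -24/5 = -4.8
  s[C,C] = ((-3.5)·(-3.5) + (1.5)·(1.5) + (1.5)·(1.5) + (2.5)·(2.5) + (0.5)·(0.5) + (-2.5)·(-2.5)) / 5 = 29.5/5 = 5.9
  Sample standard deviations s_i = √(s[i,i]):
  s(A) = √(2.2667) = 1.5055
  s(B) = √(6.6667) = 2.582
  s(C) = √(5.9) = 2.429

Step 3 — r_{ij} = s_{ij} / (s_i · s_j):
  r[A,A] = 1 (diagonal).
  r[A,B] = -0.7333 / (1.5055 · 2.582) = -0.7333 / 3.8873 = -0.1886
  r[A,C] = -1.4 / (1.5055 · 2.429) = -1.4 / 3.657 = -0.3828
  r[B,B] = 1 (diagonal).
  r[B,C] = -4.8 / (2.582 · 2.429) = -4.8 / 6.2716 = -0.7654
  r[C,C] = 1 (diagonal).

R is symmetric with unit diagonal. Assembling:

R = [[1, -0.1886, -0.3828],
 [-0.1886, 1, -0.7654],
 [-0.3828, -0.7654, 1]]


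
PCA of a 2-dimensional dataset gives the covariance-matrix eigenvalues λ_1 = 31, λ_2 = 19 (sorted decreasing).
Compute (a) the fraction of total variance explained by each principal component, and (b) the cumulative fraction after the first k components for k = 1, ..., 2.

Step 1 — total variance = trace(Sigma) = Σ λ_i = 31 + 19 = 50.

Step 2 — fraction explained by component i = λ_i / Σ λ:
  PC1: 31/50 = 0.62
  PC2: 19/50 = 0.38

Step 3 — cumulative fraction after k components = (λ_1 + ... + λ_k) / Σ λ:
  k = 1: 31/50 = 0.62
  k = 2: (31 + 19)/50 = 50/50 = 1

Summary (fraction, with percent):

explained: PC1 0.62 (62%), PC2 0.38 (38%);  cumulative: 0.62, 1


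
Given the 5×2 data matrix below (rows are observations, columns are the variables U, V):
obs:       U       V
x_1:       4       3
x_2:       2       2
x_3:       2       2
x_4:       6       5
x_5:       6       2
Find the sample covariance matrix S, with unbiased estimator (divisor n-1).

Step 1 — column means:
  mean(U) = (4 + 2 + 2 + 6 + 6) / 5 = 20/5 = 4
  mean(V) = (3 + 2 + 2 + 5 + 2) / 5 = 14/5 = 2.8

Step 2 — sample covariance S[i,j] = (1/(n-1)) · Σ_k (x_{k,i} - mean_i) · (x_{k,j} - mean_j), with n-1 = 4.
  S[U,U] = ((0)·(0) + (-2)·(-2) + (-2)·(-2) + (2)·(2) + (2)·(2)) / 4 = 16/4 = 4
  S[U,V] = ((0)·(0.2) + (-2)·(-0.8) + (-2)·(-0.8) + (2)·(2.2) + (2)·(-0.8)) / 4 = 6/4 = 1.5
  S[V,V] = ((0.2)·(0.2) + (-0.8)·(-0.8) + (-0.8)·(-0.8) + (2.2)·(2.2) + (-0.8)·(-0.8)) / 4 = 6.8/4 = 1.7

S is symmetric (S[j,i] = S[i,j]). Assembling:

S = [[4, 1.5],
 [1.5, 1.7]]


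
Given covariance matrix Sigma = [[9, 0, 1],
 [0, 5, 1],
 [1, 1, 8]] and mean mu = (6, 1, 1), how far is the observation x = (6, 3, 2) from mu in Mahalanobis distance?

Step 1 — centre the observation: (x - mu) = (0, 2, 1).

Step 2 — invert Sigma (cofactor / det for 3×3, or solve directly):
  Sigma^{-1} = [[0.1127, 0.0029, -0.0145],
 [0.0029, 0.2052, -0.026],
 [-0.0145, -0.026, 0.1301]].

Step 3 — form the quadratic (x - mu)^T · Sigma^{-1} · (x - mu):
  Sigma^{-1} · (x - mu) = (-0.0087, 0.3844, 0.078).
  (x - mu)^T · [Sigma^{-1} · (x - mu)] = (0)·(-0.0087) + (2)·(0.3844) + (1)·(0.078) = 0.8468.

Step 4 — take square root: d = √(0.8468) ≈ 0.9202.

d(x, mu) = √(0.8468) ≈ 0.9202


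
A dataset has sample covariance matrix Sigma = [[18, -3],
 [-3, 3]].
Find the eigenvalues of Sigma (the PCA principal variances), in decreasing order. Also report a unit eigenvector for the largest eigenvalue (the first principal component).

Step 1 — characteristic polynomial of 2×2 Sigma:
  det(Sigma - λI) = λ² - trace · λ + det = 0.
  trace = 18 + 3 = 21, det = 18·3 - (-3)² = 45.
Step 2 — discriminant:
  Δ = trace² - 4·det = 441 - 180 = 261.
Step 3 — eigenvalues:
  λ = (trace ± √Δ)/2 = (21 ± 16.1555)/2,
  λ_1 = 18.5777,  λ_2 = 2.4223.

Step 4 — unit eigenvector for λ_1: solve (Sigma - λ_1 I)v = 0. First row:
  (18 - 18.5777)·v_x + (-3)·v_y = 0, i.e. (-0.5777)·v_x + (-3)·v_y = 0,
  so v ∝ (b, λ_1 - a) = (-3, 0.5777); multiply by -1 so the first entry is positive: u = (3, -0.5777).
  ||u|| = √((3)² + (-0.5777)²) = √(9.3338) ≈ 3.0551,
  v_1 = u/||u|| ≈ (0.982, -0.1891) (||v_1|| = 1).

λ_1 = 18.5777,  λ_2 = 2.4223;  v_1 ≈ (0.982, -0.1891)


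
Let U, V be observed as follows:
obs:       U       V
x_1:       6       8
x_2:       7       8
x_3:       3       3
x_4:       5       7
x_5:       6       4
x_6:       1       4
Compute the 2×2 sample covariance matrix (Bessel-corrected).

Step 1 — column means:
  mean(U) = (6 + 7 + 3 + 5 + 6 + 1) / 6 = 28/6 = 4.6667
  mean(V) = (8 + 8 + 3 + 7 + 4 + 4) / 6 = 34/6 = 5.6667

Step 2 — sample covariance S[i,j] = (1/(n-1)) · Σ_k (x_{k,i} - mean_i) · (x_{k,j} - mean_j), with n-1 = 5.
  S[U,U] = ((1.3333)·(1.3333) + (2.3333)·(2.3333) + (-1.6667)·(-1.6667) + (0.3333)·(0.3333) + (1.3333)·(1.3333) + (-3.6667)·(-3.6667)) / 5 = 25.3333/5 = 5.0667
  S[U,V] = ((1.3333)·(2.3333) + (2.3333)·(2.3333) + (-1.6667)·(-2.6667) + (0.3333)·(1.3333) + (1.3333)·(-1.6667) + (-3.6667)·(-1.6667)) / 5 = 17.3333/5 = 3.4667
  S[V,V] = ((2.3333)·(2.3333) + (2.3333)·(2.3333) + (-2.6667)·(-2.6667) + (1.3333)·(1.3333) + (-1.6667)·(-1.6667) + (-1.6667)·(-1.6667)) / 5 = 25.3333/5 = 5.0667

S is symmetric (S[j,i] = S[i,j]). Assembling:

S = [[5.0667, 3.4667],
 [3.4667, 5.0667]]


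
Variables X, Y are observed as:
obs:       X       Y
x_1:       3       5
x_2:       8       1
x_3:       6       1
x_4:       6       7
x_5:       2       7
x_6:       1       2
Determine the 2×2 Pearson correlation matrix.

Step 1 — column means:
  mean(X) = (3 + 8 + 6 + 6 + 2 + 1) / 6 = 26/6 = 4.3333
  mean(Y) = (5 + 1 + 1 + 7 + 7 + 2) / 6 = 23/6 = 3.8333

Step 2 — sample variances and covariances s[i,j] = (1/(n-1)) · Σ_k (x_{k,i} - mean_i) · (x_{k,j} - mean_j), with n-1 = 5:
  s[X,X] = ((-1.3333)·(-1.3333) + (3.6667)·(3.6667) + (1.6667)·(1.6667) + (1.6667)·(1.6667) + (-2.3333)·(-2.3333) + (-3.3333)·(-3.3333)) / 5 = 37.3333/5 = 7.4667
  s[X,Y] = ((-1.3333)·(1.1667) + (3.6667)·(-2.8333) + (1.6667)·(-2.8333) + (1.6667)·(3.1667) + (-2.3333)·(3.1667) + (-3.3333)·(-1.8333)) / 5 = -12.6667/5 = -2.5333
  s[Y,Y] = ((1.1667)·(1.1667) + (-2.8333)·(-2.8333) + (-2.8333)·(-2.8333) + (3.1667)·(3.1667) + (3.1667)·(3.1667) + (-1.8333)·(-1.8333)) / 5 = 40.8333/5 = 8.1667
  Sample standard deviations s_i = √(s[i,i]):
  s(X) = √(7.4667) = 2.7325
  s(Y) = √(8.1667) = 2.8577

Step 3 — r_{ij} = s_{ij} / (s_i · s_j):
  r[X,X] = 1 (diagonal).
  r[X,Y] = -2.5333 / (2.7325 · 2.8577) = -2.5333 / 7.8088 = -0.3244
  r[Y,Y] = 1 (diagonal).

R is symmetric with unit diagonal. Assembling:

R = [[1, -0.3244],
 [-0.3244, 1]]


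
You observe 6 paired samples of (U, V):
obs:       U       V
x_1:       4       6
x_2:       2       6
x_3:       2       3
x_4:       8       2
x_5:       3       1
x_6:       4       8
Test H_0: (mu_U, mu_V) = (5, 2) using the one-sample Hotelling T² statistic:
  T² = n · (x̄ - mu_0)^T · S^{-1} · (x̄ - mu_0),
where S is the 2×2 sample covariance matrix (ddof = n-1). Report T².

Step 1 — sample mean vector:
  mean(U) = (4 + 2 + 2 + 8 + 3 + 4) / 6 = 23/6 = 3.8333
  mean(V) = (6 + 6 + 3 + 2 + 1 + 8) / 6 = 26/6 = 4.3333
  x̄ = (3.8333, 4.3333),  deviation x̄ - mu_0 = (3.8333, 4.3333) - (5, 2) = (-1.1667, 2.3333).

Step 2 — sample covariance matrix, S[i,j] = (1/(n-1)) · Σ_k (x_{k,i} - mean_i) · (x_{k,j} - mean_j), divisor n-1 = 5:
  S[U,U] = ((0.1667)·(0.1667) + (-1.8333)·(-1.8333) + (-1.8333)·(-1.8333) + (4.1667)·(4.1667) + (-0.8333)·(-0.8333) + (0.1667)·(0.1667)) / 5 = 24.8333/5 = 4.9667
  S[U,V] = ((0.1667)·(1.6667) + (-1.8333)·(1.6667) + (-1.8333)·(-1.3333) + (4.1667)·(-2.3333) + (-0.8333)·(-3.3333) + (0.1667)·(3.6667)) / 5 = -6.6667/5 = -1.3333
  S[V,V] = ((1.6667)·(1.6667) + (1.6667)·(1.6667) + (-1.3333)·(-1.3333) + (-2.3333)·(-2.3333) + (-3.3333)·(-3.3333) + (3.6667)·(3.6667)) / 5 = 37.3333/5 = 7.4667
  S = [[4.9667, -1.3333],
 [-1.3333, 7.4667]].

Step 3 — invert S. det(S) = 4.9667·7.4667 - (-1.3333)² = 35.3067.
  S^{-1} = (1/det) · [[d, -b], [-b, a]] = [[0.2115, 0.0378],
 [0.0378, 0.1407]].

Step 4 — quadratic form (x̄ - mu_0)^T · S^{-1} · (x̄ - mu_0):
  S^{-1} · (x̄ - mu_0) = (-0.1586, 0.2842),
  (x̄ - mu_0)^T · [...] = (-1.1667)·(-0.1586) + (2.3333)·(0.2842) = 0.8481.

Step 5 — scale by n: T² = 6 · 0.8481 = 5.0887.

T² ≈ 5.0887


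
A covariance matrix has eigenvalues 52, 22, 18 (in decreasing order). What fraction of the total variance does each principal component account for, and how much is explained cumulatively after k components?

Step 1 — total variance = trace(Sigma) = Σ λ_i = 52 + 22 + 18 = 92.

Step 2 — fraction explained by component i = λ_i / Σ λ:
  PC1: 52/92 = 0.5652
  PC2: 22/92 = 0.2391
  PC3: 18/92 = 0.1957

Step 3 — cumulative fraction after k components = (λ_1 + ... + λ_k) / Σ λ:
  k = 1: 52/92 = 0.5652
  k = 2: (52 + 22)/92 = 74/92 = 0.8043
  k = 3: (52 + 22 + 18)/92 = 92/92 = 1

Summary (fraction, with percent):

explained: PC1 0.5652 (56.52%), PC2 0.2391 (23.91%), PC3 0.1957 (19.57%);  cumulative: 0.5652, 0.8043, 1


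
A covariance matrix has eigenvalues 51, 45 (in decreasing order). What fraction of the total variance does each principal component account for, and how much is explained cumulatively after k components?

Step 1 — total variance = trace(Sigma) = Σ λ_i = 51 + 45 = 96.

Step 2 — fraction explained by component i = λ_i / Σ λ:
  PC1: 51/96 = 0.5312
  PC2: 45/96 = 0.4688

Step 3 — cumulative fraction after k components = (λ_1 + ... + λ_k) / Σ λ:
  k = 1: 51/96 = 0.5312
  k = 2: (51 + 45)/96 = 96/96 = 1

Summary (fraction, with percent):

explained: PC1 0.5312 (53.12%), PC2 0.4688 (46.88%);  cumulative: 0.5312, 1


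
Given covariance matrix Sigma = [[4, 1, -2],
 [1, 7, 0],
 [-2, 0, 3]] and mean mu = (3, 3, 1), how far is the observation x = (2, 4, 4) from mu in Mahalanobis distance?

Step 1 — centre the observation: (x - mu) = (-1, 1, 3).

Step 2 — invert Sigma (cofactor / det for 3×3, or solve directly):
  Sigma^{-1} = [[0.3962, -0.0566, 0.2642],
 [-0.0566, 0.1509, -0.0377],
 [0.2642, -0.0377, 0.5094]].

Step 3 — form the quadratic (x - mu)^T · Sigma^{-1} · (x - mu):
  Sigma^{-1} · (x - mu) = (0.3396, 0.0943, 1.2264).
  (x - mu)^T · [Sigma^{-1} · (x - mu)] = (-1)·(0.3396) + (1)·(0.0943) + (3)·(1.2264) = 3.434.

Step 4 — take square root: d = √(3.434) ≈ 1.8531.

d(x, mu) = √(3.434) ≈ 1.8531


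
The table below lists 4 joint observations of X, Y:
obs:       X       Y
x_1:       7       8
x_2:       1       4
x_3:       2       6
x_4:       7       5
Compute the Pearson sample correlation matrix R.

Step 1 — column means:
  mean(X) = (7 + 1 + 2 + 7) / 4 = 17/4 = 4.25
  mean(Y) = (8 + 4 + 6 + 5) / 4 = 23/4 = 5.75

Step 2 — sample variances and covariances s[i,j] = (1/(n-1)) · Σ_k (x_{k,i} - mean_i) · (x_{k,j} - mean_j), with n-1 = 3:
  s[X,X] = ((2.75)·(2.75) + (-3.25)·(-3.25) + (-2.25)·(-2.25) + (2.75)·(2.75)) / 3 = 30.75/3 = 10.25
  s[X,Y] = ((2.75)·(2.25) + (-3.25)·(-1.75) + (-2.25)·(0.25) + (2.75)·(-0.75)) / 3 = 9.25/3 = 3.0833
  s[Y,Y] = ((2.25)·(2.25) + (-1.75)·(-1.75) + (0.25)·(0.25) + (-0.75)·(-0.75)) / 3 = 8.75/3 = 2.9167
  Sample standard deviations s_i = √(s[i,i]):
  s(X) = √(10.25) = 3.2016
  s(Y) = √(2.9167) = 1.7078

Step 3 — r_{ij} = s_{ij} / (s_i · s_j):
  r[X,X] = 1 (diagonal).
  r[X,Y] = 3.0833 / (3.2016 · 1.7078) = 3.0833 / 5.4677 = 0.5639
  r[Y,Y] = 1 (diagonal).

R is symmetric with unit diagonal. Assembling:

R = [[1, 0.5639],
 [0.5639, 1]]


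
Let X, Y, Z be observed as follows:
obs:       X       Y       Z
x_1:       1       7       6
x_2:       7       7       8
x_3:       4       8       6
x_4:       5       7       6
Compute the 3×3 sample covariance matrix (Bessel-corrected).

Step 1 — column means:
  mean(X) = (1 + 7 + 4 + 5) / 4 = 17/4 = 4.25
  mean(Y) = (7 + 7 + 8 + 7) / 4 = 29/4 = 7.25
  mean(Z) = (6 + 8 + 6 + 6) / 4 = 26/4 = 6.5

Step 2 — sample covariance S[i,j] = (1/(n-1)) · Σ_k (x_{k,i} - mean_i) · (x_{k,j} - mean_j), with n-1 = 3.
  S[X,X] = ((-3.25)·(-3.25) + (2.75)·(2.75) + (-0.25)·(-0.25) + (0.75)·(0.75)) / 3 = 18.75/3 = 6.25
  S[X,Y] = ((-3.25)·(-0.25) + (2.75)·(-0.25) + (-0.25)·(0.75) + (0.75)·(-0.25)) / 3 = -0.25/3 = -0.0833
  S[X,Z] = ((-3.25)·(-0.5) + (2.75)·(1.5) + (-0.25)·(-0.5) + (0.75)·(-0.5)) / 3 = 5.5/3 = 1.8333
  S[Y,Y] = ((-0.25)·(-0.25) + (-0.25)·(-0.25) + (0.75)·(0.75) + (-0.25)·(-0.25)) / 3 = 0.75/3 = 0.25
  S[Y,Z] = ((-0.25)·(-0.5) + (-0.25)·(1.5) + (0.75)·(-0.5) + (-0.25)·(-0.5)) / 3 = -0.5/3 = -0.1667
  S[Z,Z] = ((-0.5)·(-0.5) + (1.5)·(1.5) + (-0.5)·(-0.5) + (-0.5)·(-0.5)) / 3 = 3/3 = 1

S is symmetric (S[j,i] = S[i,j]). Assembling:

S = [[6.25, -0.0833, 1.8333],
 [-0.0833, 0.25, -0.1667],
 [1.8333, -0.1667, 1]]


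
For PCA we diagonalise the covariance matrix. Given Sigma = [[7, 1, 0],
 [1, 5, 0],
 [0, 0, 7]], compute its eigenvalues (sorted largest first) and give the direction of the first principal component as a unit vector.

Step 1 — characteristic polynomial p(λ) = det(λI - Sigma) = λ³ - tr·λ² + c_1·λ - det, where tr = trace, c_1 = sum of the principal 2×2 minors, det = det(Sigma):
  tr = 7 + 5 + 7 = 19,
  c_1 = (7·5 - (1)²) + (7·7 - (0)²) + (5·7 - (0)²) = 34 + 49 + 35 = 118,
  det = 7·(5·7 - (0)²) - (1)·((1)·7 - (0)·(0)) + (0)·((1)·(0) - 5·(0)) = 7·(35) - (1)·(7) + (0)·(0) = 238.
  So p(λ) = λ³ - 19λ² + 118λ - 238.
Step 2 — look for an integer root (rational root theorem: any rational root is an integer divisor of 238). Testing λ = 7:
  p(7) = 343 - 931 + 826 - 238 = 0  ✓
  Dividing out (λ - 7): p(λ) = (λ - 7)(λ² - 12λ + 34).
Step 3 — remaining eigenvalues from the quadratic λ² - 12λ + 34 = 0:
  Δ = 12² - 4·34 = 144 - 136 = 8,  λ = (12 ± √8)/2 = (12 ± 2.8284)/2 ≈ 7.4142 or 4.5858.
  Sorted: λ_1 = 7.4142,  λ_2 = 7,  λ_3 = 4.5858  (check: sum = 19 = tr ✓).

Step 4 — unit eigenvector for λ_1 ≈ 7.4142: v spans the null space of (Sigma - λ_1 I), whose rows are
  r_1 = (-0.4142, 1, 0),  r_2 = (1, -2.4142, 0),  r_3 = (0, 0, -0.4142).
  v is orthogonal to every row, so take v ∝ r_1 × r_3 = ((1)·(-0.4142) - (0)·(0), (0)·(0) - (-0.4142)·(-0.4142), (-0.4142)·(0) - (1)·(0)) ≈ (-0.4142, -0.1716, 0).
  Rescale (multiply by -1 so the first nonzero entry is positive): u = (0.4142, 0.1716, 0).
  ||u|| = √((0.4142)² + (0.1716)² + (0)²) = √(0.201) ≈ 0.4483,  v_1 = u/||u|| ≈ (0.9239, 0.3827, 0) (||v_1|| = 1).

λ_1 = 7.4142,  λ_2 = 7,  λ_3 = 4.5858;  v_1 ≈ (0.9239, 0.3827, 0)


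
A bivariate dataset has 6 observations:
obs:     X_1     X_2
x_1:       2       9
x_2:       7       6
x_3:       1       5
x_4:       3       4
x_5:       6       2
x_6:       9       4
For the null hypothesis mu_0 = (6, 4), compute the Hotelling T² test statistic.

Step 1 — sample mean vector:
  mean(X_1) = (2 + 7 + 1 + 3 + 6 + 9) / 6 = 28/6 = 4.6667
  mean(X_2) = (9 + 6 + 5 + 4 + 2 + 4) / 6 = 30/6 = 5
  x̄ = (4.6667, 5),  deviation x̄ - mu_0 = (4.6667, 5) - (6, 4) = (-1.3333, 1).

Step 2 — sample covariance matrix, S[i,j] = (1/(n-1)) · Σ_k (x_{k,i} - mean_i) · (x_{k,j} - mean_j), divisor n-1 = 5:
  S[X_1,X_1] = ((-2.6667)·(-2.6667) + (2.3333)·(2.3333) + (-3.6667)·(-3.6667) + (-1.6667)·(-1.6667) + (1.3333)·(1.3333) + (4.3333)·(4.3333)) / 5 = 49.3333/5 = 9.8667
  S[X_1,X_2] = ((-2.6667)·(4) + (2.3333)·(1) + (-3.6667)·(0) + (-1.6667)·(-1) + (1.3333)·(-3) + (4.3333)·(-1)) / 5 = -15/5 = -3
  S[X_2,X_2] = ((4)·(4) + (1)·(1) + (0)·(0) + (-1)·(-1) + (-3)·(-3) + (-1)·(-1)) / 5 = 28/5 = 5.6
  S = [[9.8667, -3],
 [-3, 5.6]].

Step 3 — invert S. det(S) = 9.8667·5.6 - (-3)² = 46.2533.
  S^{-1} = (1/det) · [[d, -b], [-b, a]] = [[0.1211, 0.0649],
 [0.0649, 0.2133]].

Step 4 — quadratic form (x̄ - mu_0)^T · S^{-1} · (x̄ - mu_0):
  S^{-1} · (x̄ - mu_0) = (-0.0966, 0.1268),
  (x̄ - mu_0)^T · [...] = (-1.3333)·(-0.0966) + (1)·(0.1268) = 0.2556.

Step 5 — scale by n: T² = 6 · 0.2556 = 1.5336.

T² ≈ 1.5336


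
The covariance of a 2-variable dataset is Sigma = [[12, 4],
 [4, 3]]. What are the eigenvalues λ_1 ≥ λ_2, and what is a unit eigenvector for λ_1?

Step 1 — characteristic polynomial of 2×2 Sigma:
  det(Sigma - λI) = λ² - trace · λ + det = 0.
  trace = 12 + 3 = 15, det = 12·3 - (4)² = 20.
Step 2 — discriminant:
  Δ = trace² - 4·det = 225 - 80 = 145.
Step 3 — eigenvalues:
  λ = (trace ± √Δ)/2 = (15 ± 12.0416)/2,
  λ_1 = 13.5208,  λ_2 = 1.4792.

Step 4 — unit eigenvector for λ_1: solve (Sigma - λ_1 I)v = 0. First row:
  (12 - 13.5208)·v_x + (4)·v_y = 0, i.e. (-1.5208)·v_x + (4)·v_y = 0,
  so v ∝ (b, λ_1 - a) = (4, 1.5208) = u.
  ||u|| = √((4)² + (1.5208)²) = √(18.3128) ≈ 4.2793,
  v_1 = u/||u|| ≈ (0.9347, 0.3554) (||v_1|| = 1).

λ_1 = 13.5208,  λ_2 = 1.4792;  v_1 ≈ (0.9347, 0.3554)


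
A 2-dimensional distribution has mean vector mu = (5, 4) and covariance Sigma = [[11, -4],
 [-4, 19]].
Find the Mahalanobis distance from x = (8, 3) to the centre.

Step 1 — centre the observation: (x - mu) = (3, -1).

Step 2 — invert Sigma. det(Sigma) = 11·19 - (-4)² = 193.
  Sigma^{-1} = (1/det) · [[d, -b], [-b, a]] = [[0.0984, 0.0207],
 [0.0207, 0.057]].

Step 3 — form the quadratic (x - mu)^T · Sigma^{-1} · (x - mu):
  Sigma^{-1} · (x - mu) = (0.2746, 0.0052).
  (x - mu)^T · [Sigma^{-1} · (x - mu)] = (3)·(0.2746) + (-1)·(0.0052) = 0.8187.

Step 4 — take square root: d = √(0.8187) ≈ 0.9048.

d(x, mu) = √(0.8187) ≈ 0.9048


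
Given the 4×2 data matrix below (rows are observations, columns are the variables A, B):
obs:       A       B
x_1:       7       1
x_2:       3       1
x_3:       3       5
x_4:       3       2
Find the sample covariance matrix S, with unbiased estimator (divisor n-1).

Step 1 — column means:
  mean(A) = (7 + 3 + 3 + 3) / 4 = 16/4 = 4
  mean(B) = (1 + 1 + 5 + 2) / 4 = 9/4 = 2.25

Step 2 — sample covariance S[i,j] = (1/(n-1)) · Σ_k (x_{k,i} - mean_i) · (x_{k,j} - mean_j), with n-1 = 3.
  S[A,A] = ((3)·(3) + (-1)·(-1) + (-1)·(-1) + (-1)·(-1)) / 3 = 12/3 = 4
  S[A,B] = ((3)·(-1.25) + (-1)·(-1.25) + (-1)·(2.75) + (-1)·(-0.25)) / 3 = -5/3 = -1.6667
  S[B,B] = ((-1.25)·(-1.25) + (-1.25)·(-1.25) + (2.75)·(2.75) + (-0.25)·(-0.25)) / 3 = 10.75/3 = 3.5833

S is symmetric (S[j,i] = S[i,j]). Assembling:

S = [[4, -1.6667],
 [-1.6667, 3.5833]]


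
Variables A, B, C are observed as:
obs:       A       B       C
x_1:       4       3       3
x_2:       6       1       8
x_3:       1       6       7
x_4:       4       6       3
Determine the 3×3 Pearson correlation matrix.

Step 1 — column means:
  mean(A) = (4 + 6 + 1 + 4) / 4 = 15/4 = 3.75
  mean(B) = (3 + 1 + 6 + 6) / 4 = 16/4 = 4
  mean(C) = (3 + 8 + 7 + 3) / 4 = 21/4 = 5.25

Step 2 — sample variances and covariances s[i,j] = (1/(n-1)) · Σ_k (x_{k,i} - mean_i) · (x_{k,j} - mean_j), with n-1 = 3:
  s[A,A] = ((0.25)·(0.25) + (2.25)·(2.25) + (-2.75)·(-2.75) + (0.25)·(0.25)) / 3 = 12.75/3 = 4.25
  s[A,B] = ((0.25)·(-1) + (2.25)·(-3) + (-2.75)·(2) + (0.25)·(2)) / 3 = -12/3 = -4
  s[A,C] = ((0.25)·(-2.25) + (2.25)·(2.75) + (-2.75)·(1.75) + (0.25)·(-2.25)) / 3 = 0.25/3 = 0.0833
  s[B,B] = ((-1)·(-1) + (-3)·(-3) + (2)·(2) + (2)·(2)) / 3 = 18/3 = 6
  s[B,C] = ((-1)·(-2.25) + (-3)·(2.75) + (2)·(1.75) + (2)·(-2.25)) / 3 = -7/3 = -2.3333
  s[C,C] = ((-2.25)·(-2.25) + (2.75)·(2.75) + (1.75)·(1.75) + (-2.25)·(-2.25)) / 3 = 20.75/3 = 6.9167
  Sample standard deviations s_i = √(s[i,i]):
  s(A) = √(4.25) = 2.0616
  s(B) = √(6) = 2.4495
  s(C) = √(6.9167) = 2.63

Step 3 — r_{ij} = s_{ij} / (s_i · s_j):
  r[A,A] = 1 (diagonal).
  r[A,B] = -4 / (2.0616 · 2.4495) = -4 / 5.0498 = -0.7921
  r[A,C] = 0.0833 / (2.0616 · 2.63) = 0.0833 / 5.4218 = 0.0154
  r[B,B] = 1 (diagonal).
  r[B,C] = -2.3333 / (2.4495 · 2.63) = -2.3333 / 6.442 = -0.3622
  r[C,C] = 1 (diagonal).

R is symmetric with unit diagonal. Assembling:

R = [[1, -0.7921, 0.0154],
 [-0.7921, 1, -0.3622],
 [0.0154, -0.3622, 1]]
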